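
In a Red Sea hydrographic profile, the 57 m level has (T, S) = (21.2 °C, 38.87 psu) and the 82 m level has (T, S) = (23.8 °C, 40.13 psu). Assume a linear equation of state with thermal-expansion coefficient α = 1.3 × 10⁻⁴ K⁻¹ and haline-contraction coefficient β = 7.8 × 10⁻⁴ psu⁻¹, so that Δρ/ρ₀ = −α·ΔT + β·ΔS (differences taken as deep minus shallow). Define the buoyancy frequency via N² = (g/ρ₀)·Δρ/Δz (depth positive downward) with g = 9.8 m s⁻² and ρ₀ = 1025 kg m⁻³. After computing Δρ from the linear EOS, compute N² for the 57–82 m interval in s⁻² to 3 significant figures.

2.53 × 10⁻⁴ s⁻²

ΔT = +2.6 K, ΔS = +1.26 psu (deep − shallow).
Δρ/ρ₀ = −αΔT + βΔS = -3.38 × 10⁻⁴ + 9.828 × 10⁻⁴ = 6.448 × 10⁻⁴, so Δρ ≈ 0.6609 kg m⁻³.
N² = (g/ρ₀)·Δρ/Δz = g·(Δρ/ρ₀)/Δz = 9.8 × 6.448 × 10⁻⁴ / 25 = 2.5276 × 10⁻⁴ s⁻² ≈ 2.53 × 10⁻⁴ s⁻².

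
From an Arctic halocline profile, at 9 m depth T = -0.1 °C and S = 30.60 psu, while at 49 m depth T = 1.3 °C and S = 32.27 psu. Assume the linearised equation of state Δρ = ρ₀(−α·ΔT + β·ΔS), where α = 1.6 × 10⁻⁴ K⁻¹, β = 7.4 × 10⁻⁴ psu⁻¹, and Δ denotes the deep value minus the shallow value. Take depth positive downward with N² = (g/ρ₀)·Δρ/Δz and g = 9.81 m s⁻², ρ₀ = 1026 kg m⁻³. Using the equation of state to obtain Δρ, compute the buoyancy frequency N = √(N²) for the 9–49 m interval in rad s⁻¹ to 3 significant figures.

0.0158 rad s⁻¹

ΔT = +1.4 K, ΔS = +1.67 psu (deep − shallow).
Δρ/ρ₀ = −αΔT + βΔS = -2.24 × 10⁻⁴ + 1.2358 × 10⁻³ = 1.0118 × 10⁻³, so Δρ ≈ 1.038 kg m⁻³.
N² = (g/ρ₀)·Δρ/Δz = g·(Δρ/ρ₀)/Δz = 9.81 × 1.0118 × 10⁻³ / 40 = 2.4814 × 10⁻⁴ s⁻².
N = √(2.4814 × 10⁻⁴) = 0.015752 rad s⁻¹ ≈ 0.0158 rad s⁻¹.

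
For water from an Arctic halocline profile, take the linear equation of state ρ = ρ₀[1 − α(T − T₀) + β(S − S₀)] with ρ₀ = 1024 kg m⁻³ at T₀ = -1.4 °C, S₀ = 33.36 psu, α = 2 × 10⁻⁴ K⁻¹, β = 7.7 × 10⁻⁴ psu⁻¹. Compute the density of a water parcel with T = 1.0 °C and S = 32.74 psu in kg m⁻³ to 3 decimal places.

T − T₀ = +2.4 K, S − S₀ = -0.62 psu.
Bracket = 1 − α·(+2.4) + β·(-0.62) = 1 + (-9.574 × 10⁻⁴) = 0.9990426.
ρ = 1024 × 0.9990426 = 1023.020 kg m⁻³.

1023.020 kg m⁻³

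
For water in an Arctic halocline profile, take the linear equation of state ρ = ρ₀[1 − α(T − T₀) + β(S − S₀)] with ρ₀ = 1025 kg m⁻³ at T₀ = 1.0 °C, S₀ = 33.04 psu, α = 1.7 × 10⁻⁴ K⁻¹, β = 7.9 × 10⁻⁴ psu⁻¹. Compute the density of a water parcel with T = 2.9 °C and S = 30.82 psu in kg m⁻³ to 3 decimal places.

T − T₀ = +1.9 K, S − S₀ = -2.22 psu.
Bracket = 1 − α·(+1.9) + β·(-2.22) = 1 + (-2.0768 × 10⁻³) = 0.9979232.
ρ = 1025 × 0.9979232 = 1022.871 kg m⁻³.

1022.871 kg m⁻³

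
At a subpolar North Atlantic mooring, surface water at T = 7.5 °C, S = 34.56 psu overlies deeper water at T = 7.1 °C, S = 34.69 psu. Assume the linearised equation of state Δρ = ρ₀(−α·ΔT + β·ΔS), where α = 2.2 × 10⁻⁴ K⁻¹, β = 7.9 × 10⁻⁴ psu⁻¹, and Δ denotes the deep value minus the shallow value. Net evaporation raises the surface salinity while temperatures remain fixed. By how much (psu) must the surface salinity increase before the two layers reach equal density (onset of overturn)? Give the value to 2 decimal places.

0.24 psu

Neutral buoyancy requires −α(T_deep − T_surf) + β(S_deep − S_surf′) = 0.
S_surf′ = S_deep − (α/β)·ΔT = 34.69 − (2.2 × 10⁻⁴/7.9 × 10⁻⁴)·(-0.4) = 34.8014 psu.
Increase required: 34.8014 − 34.56 = 0.2414 psu.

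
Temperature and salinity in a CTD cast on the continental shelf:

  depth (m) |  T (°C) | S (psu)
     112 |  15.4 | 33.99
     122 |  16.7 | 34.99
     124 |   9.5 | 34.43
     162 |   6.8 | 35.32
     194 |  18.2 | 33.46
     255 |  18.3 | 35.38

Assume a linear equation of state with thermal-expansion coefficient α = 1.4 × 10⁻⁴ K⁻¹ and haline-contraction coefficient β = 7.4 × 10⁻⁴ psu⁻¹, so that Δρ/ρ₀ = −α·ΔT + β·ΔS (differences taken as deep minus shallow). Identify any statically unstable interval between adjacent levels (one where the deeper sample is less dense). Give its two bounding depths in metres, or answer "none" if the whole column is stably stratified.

Evaluate Δρ/ρ₀ = −αΔT + βΔS across each adjacent pair:
  112–122 m: −αΔT+βΔS = −(1.4 × 10⁻⁴)(+1.3)+(7.4 × 10⁻⁴)(+1.00) = 5.6 × 10⁻⁴ → stable
  122–124 m: −αΔT+βΔS = −(1.4 × 10⁻⁴)(-7.2)+(7.4 × 10⁻⁴)(-0.56) = 5.9 × 10⁻⁴ → stable
  124–162 m: −αΔT+βΔS = −(1.4 × 10⁻⁴)(-2.7)+(7.4 × 10⁻⁴)(+0.89) = 1.0 × 10⁻³ → stable
  162–194 m: −αΔT+βΔS = −(1.4 × 10⁻⁴)(+11.4)+(7.4 × 10⁻⁴)(-1.86) = -3.0 × 10⁻³ → UNSTABLE
  194–255 m: −αΔT+βΔS = −(1.4 × 10⁻⁴)(+0.1)+(7.4 × 10⁻⁴)(+1.92) = 1.4 × 10⁻³ → stable
The 162–194 m interval has Δρ < 0: lighter water underlies denser water.

162–194 m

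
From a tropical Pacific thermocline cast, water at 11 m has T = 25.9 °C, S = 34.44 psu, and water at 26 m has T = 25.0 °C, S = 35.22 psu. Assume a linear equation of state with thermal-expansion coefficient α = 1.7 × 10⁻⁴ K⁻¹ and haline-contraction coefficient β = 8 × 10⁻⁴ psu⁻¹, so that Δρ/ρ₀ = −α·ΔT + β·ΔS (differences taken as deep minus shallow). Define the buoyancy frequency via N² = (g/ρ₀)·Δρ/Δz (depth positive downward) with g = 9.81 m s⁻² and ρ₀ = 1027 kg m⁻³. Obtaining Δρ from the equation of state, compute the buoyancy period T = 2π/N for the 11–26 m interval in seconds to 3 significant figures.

279 s

ΔT = -0.9 K, ΔS = +0.78 psu (deep − shallow).
Δρ/ρ₀ = −αΔT + βΔS = 1.53 × 10⁻⁴ + 6.24 × 10⁻⁴ = 7.77 × 10⁻⁴, so Δρ ≈ 0.7980 kg m⁻³.
N² = (g/ρ₀)·Δρ/Δz = g·(Δρ/ρ₀)/Δz = 9.81 × 7.77 × 10⁻⁴ / 15 = 5.0816 × 10⁻⁴ s⁻².
N = √(5.0816 × 10⁻⁴) = 0.022542 rad s⁻¹ → T = 2π/N = 278.73 s ≈ 279 s.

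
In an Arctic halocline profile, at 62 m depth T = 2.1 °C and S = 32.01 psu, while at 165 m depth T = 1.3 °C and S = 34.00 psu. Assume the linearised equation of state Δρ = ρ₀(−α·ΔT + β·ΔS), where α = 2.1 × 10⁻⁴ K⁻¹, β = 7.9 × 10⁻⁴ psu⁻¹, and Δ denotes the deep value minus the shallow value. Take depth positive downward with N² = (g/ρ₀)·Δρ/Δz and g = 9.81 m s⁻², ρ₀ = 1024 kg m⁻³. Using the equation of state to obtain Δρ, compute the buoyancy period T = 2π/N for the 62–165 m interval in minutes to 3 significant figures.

8.13 min

ΔT = -0.8 K, ΔS = +1.99 psu (deep − shallow).
Δρ/ρ₀ = −αΔT + βΔS = 1.68 × 10⁻⁴ + 1.5721 × 10⁻³ = 1.7401 × 10⁻³, so Δρ ≈ 1.782 kg m⁻³.
N² = (g/ρ₀)·Δρ/Δz = g·(Δρ/ρ₀)/Δz = 9.81 × 1.7401 × 10⁻³ / 103 = 1.6573 × 10⁻⁴ s⁻².
N = √(1.6573 × 10⁻⁴) = 0.012874 rad s⁻¹ → T = 2π/N = 488.05 s = 8.1342 min ≈ 8.13 min.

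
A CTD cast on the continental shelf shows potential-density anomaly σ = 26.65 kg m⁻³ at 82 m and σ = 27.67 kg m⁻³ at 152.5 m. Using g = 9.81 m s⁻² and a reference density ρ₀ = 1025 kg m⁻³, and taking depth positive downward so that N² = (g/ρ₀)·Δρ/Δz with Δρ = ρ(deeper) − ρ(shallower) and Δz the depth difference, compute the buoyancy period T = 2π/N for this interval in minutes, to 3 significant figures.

8.90 min

Δρ = 1027.67 − 1026.65 = 1.02 kg m⁻³ over Δz = 152.5 − 82 = 70.5 m.
N² = (9.81/1025) × (1.02/70.5) = 1.3847 × 10⁻⁴ s⁻².
N = √(1.3847 × 10⁻⁴) = 0.011767 rad s⁻¹, so T = 2π/N = 533.97 s = 8.8995 min ≈ 8.90 min.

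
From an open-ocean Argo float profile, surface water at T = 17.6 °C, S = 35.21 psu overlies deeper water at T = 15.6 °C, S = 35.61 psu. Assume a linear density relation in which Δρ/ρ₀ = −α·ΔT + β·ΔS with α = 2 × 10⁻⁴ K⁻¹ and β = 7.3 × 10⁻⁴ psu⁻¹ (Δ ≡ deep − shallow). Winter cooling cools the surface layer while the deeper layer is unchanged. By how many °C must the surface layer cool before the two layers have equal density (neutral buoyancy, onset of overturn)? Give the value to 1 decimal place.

Neutral buoyancy requires Δρ = 0, i.e. −α(T_deep − T_surf′) + β(S_deep − S_surf) = 0.
T_surf′ = T_deep − (β/α)·ΔS = 15.6 − (7.3 × 10⁻⁴/2 × 10⁻⁴)·(+0.40) = 14.140 °C.
Cooling required: 17.6 − (14.140) = 3.460 °C.

3.5 °C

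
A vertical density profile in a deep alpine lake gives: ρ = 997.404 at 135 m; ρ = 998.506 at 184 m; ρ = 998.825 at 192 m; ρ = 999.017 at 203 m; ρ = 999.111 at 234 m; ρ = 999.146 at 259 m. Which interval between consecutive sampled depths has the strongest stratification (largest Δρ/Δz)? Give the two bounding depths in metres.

Compute the density gradient over each adjacent pair:
  135–184 m: Δρ/Δz = 1.102/49 = 0.022 kg m⁻⁴
  184–192 m: Δρ/Δz = 0.319/8 = 0.040 kg m⁻⁴
  192–203 m: Δρ/Δz = 0.192/11 = 0.017 kg m⁻⁴
  203–234 m: Δρ/Δz = 0.094/31 = 3.0 × 10⁻³ kg m⁻⁴
  234–259 m: Δρ/Δz = 0.035/25 = 1.4 × 10⁻³ kg m⁻⁴
The largest gradient is in the 184–192 m interval — the pycnocline.

184–192 m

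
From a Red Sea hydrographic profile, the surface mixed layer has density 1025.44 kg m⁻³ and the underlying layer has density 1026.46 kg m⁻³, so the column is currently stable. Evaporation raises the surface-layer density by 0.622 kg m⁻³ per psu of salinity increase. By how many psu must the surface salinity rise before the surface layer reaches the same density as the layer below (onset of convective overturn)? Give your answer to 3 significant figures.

Density deficit of the surface layer: 1026.46 − 1025.44 = 1.02 kg m⁻³.
Required change = 1.02 / 0.622 = 1.64 psu.

1.64 psu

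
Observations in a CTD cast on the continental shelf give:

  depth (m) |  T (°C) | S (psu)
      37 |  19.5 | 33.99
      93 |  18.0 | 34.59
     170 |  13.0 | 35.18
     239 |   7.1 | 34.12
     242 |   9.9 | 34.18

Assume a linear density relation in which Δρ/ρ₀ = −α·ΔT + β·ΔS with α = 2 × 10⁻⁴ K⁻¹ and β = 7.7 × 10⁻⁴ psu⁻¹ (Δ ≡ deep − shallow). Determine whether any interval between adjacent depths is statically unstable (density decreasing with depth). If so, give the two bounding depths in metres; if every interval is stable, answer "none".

239–242 m

Evaluate Δρ/ρ₀ = −αΔT + βΔS across each adjacent pair:
  37–93 m: −αΔT+βΔS = −(2 × 10⁻⁴)(-1.5)+(7.7 × 10⁻⁴)(+0.60) = 7.6 × 10⁻⁴ → stable
  93–170 m: −αΔT+βΔS = −(2 × 10⁻⁴)(-5.0)+(7.7 × 10⁻⁴)(+0.59) = 1.5 × 10⁻³ → stable
  170–239 m: −αΔT+βΔS = −(2 × 10⁻⁴)(-5.9)+(7.7 × 10⁻⁴)(-1.06) = 3.6 × 10⁻⁴ → stable
  239–242 m: −αΔT+βΔS = −(2 × 10⁻⁴)(+2.8)+(7.7 × 10⁻⁴)(+0.06) = -5.1 × 10⁻⁴ → UNSTABLE
The 239–242 m interval has Δρ < 0: lighter water underlies denser water.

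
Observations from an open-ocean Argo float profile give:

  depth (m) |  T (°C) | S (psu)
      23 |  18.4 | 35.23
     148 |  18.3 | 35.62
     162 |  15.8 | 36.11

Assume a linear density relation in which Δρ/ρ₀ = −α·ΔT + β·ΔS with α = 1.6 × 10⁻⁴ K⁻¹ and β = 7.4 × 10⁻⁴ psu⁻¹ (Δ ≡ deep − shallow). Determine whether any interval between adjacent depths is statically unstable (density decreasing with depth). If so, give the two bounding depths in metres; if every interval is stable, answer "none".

Evaluate Δρ/ρ₀ = −αΔT + βΔS across each adjacent pair:
  23–148 m: −αΔT+βΔS = −(1.6 × 10⁻⁴)(-0.1)+(7.4 × 10⁻⁴)(+0.39) = 3.0 × 10⁻⁴ → stable
  148–162 m: −αΔT+βΔS = −(1.6 × 10⁻⁴)(-2.5)+(7.4 × 10⁻⁴)(+0.49) = 7.6 × 10⁻⁴ → stable
Every interval has Δρ > 0: the column is stably stratified throughout.

none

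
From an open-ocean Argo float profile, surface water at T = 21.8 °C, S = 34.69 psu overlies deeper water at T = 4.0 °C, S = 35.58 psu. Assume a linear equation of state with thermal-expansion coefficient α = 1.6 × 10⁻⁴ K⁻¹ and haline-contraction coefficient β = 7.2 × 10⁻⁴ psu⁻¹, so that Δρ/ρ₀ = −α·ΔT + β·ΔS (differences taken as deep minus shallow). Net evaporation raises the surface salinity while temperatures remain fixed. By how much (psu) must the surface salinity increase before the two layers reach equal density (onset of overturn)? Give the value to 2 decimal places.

Neutral buoyancy requires −α(T_deep − T_surf) + β(S_deep − S_surf′) = 0.
S_surf′ = S_deep − (α/β)·ΔT = 35.58 − (1.6 × 10⁻⁴/7.2 × 10⁻⁴)·(-17.8) = 39.5356 psu.
Increase required: 39.5356 − 34.69 = 4.8456 psu.

4.85 psu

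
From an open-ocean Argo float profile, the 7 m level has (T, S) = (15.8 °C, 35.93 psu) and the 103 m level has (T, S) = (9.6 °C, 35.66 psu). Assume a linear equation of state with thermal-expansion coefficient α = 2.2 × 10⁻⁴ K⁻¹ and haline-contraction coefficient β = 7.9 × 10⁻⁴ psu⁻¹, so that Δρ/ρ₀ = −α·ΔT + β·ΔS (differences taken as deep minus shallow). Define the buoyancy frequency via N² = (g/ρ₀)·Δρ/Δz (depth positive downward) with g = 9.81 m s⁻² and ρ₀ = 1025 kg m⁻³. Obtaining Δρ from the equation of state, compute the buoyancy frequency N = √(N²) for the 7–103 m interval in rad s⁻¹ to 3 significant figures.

0.0108 rad s⁻¹

ΔT = -6.2 K, ΔS = -0.27 psu (deep − shallow).
Δρ/ρ₀ = −αΔT + βΔS = 1.364 × 10⁻³ − 2.133 × 10⁻⁴ = 1.1507 × 10⁻³, so Δρ ≈ 1.179 kg m⁻³.
N² = (g/ρ₀)·Δρ/Δz = g·(Δρ/ρ₀)/Δz = 9.81 × 1.1507 × 10⁻³ / 96 = 1.1759 × 10⁻⁴ s⁻².
N = √(1.1759 × 10⁻⁴) = 0.010844 rad s⁻¹ ≈ 0.0108 rad s⁻¹.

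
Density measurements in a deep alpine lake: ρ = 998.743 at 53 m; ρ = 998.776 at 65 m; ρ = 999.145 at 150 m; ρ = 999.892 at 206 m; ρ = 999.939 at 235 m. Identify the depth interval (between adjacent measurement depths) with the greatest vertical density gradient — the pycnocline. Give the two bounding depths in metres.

Compute the density gradient over each adjacent pair:
  53–65 m: Δρ/Δz = 0.033/12 = 2.8 × 10⁻³ kg m⁻⁴
  65–150 m: Δρ/Δz = 0.369/85 = 4.3 × 10⁻³ kg m⁻⁴
  150–206 m: Δρ/Δz = 0.747/56 = 0.013 kg m⁻⁴
  206–235 m: Δρ/Δz = 0.047/29 = 1.6 × 10⁻³ kg m⁻⁴
The largest gradient is in the 150–206 m interval — the pycnocline.

150–206 m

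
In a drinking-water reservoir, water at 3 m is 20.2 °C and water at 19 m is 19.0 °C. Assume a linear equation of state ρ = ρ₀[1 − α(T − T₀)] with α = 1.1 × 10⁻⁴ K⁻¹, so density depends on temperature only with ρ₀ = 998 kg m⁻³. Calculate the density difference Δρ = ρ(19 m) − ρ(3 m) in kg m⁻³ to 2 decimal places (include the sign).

+0.13 kg m⁻³

ΔT = -1.2 K, Δρ/ρ₀ = −αΔT = 1.32 × 10⁻⁴.
Δρ = 998 × (1.32 × 10⁻⁴) = +0.13 kg m⁻³.
Positive Δρ: denser below, stable.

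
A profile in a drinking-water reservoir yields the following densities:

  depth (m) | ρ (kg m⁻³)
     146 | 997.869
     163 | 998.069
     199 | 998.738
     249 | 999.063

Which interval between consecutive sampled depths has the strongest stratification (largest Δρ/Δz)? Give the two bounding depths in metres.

163–199 m

Compute the density gradient over each adjacent pair:
  146–163 m: Δρ/Δz = 0.200/17 = 0.012 kg m⁻⁴
  163–199 m: Δρ/Δz = 0.669/36 = 0.019 kg m⁻⁴
  199–249 m: Δρ/Δz = 0.325/50 = 6.5 × 10⁻³ kg m⁻⁴
The largest gradient is in the 163–199 m interval — the pycnocline.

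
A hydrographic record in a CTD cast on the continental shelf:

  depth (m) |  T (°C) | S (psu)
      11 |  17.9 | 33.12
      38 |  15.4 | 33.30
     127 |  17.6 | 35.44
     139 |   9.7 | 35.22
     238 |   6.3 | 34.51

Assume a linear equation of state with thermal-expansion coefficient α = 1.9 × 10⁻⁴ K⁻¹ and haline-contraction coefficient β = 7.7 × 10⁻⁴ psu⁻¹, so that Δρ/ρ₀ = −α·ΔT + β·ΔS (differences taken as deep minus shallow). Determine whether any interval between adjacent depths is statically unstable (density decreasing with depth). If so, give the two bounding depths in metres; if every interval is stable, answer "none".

none

Evaluate Δρ/ρ₀ = −αΔT + βΔS across each adjacent pair:
  11–38 m: −αΔT+βΔS = −(1.9 × 10⁻⁴)(-2.5)+(7.7 × 10⁻⁴)(+0.18) = 6.1 × 10⁻⁴ → stable
  38–127 m: −αΔT+βΔS = −(1.9 × 10⁻⁴)(+2.2)+(7.7 × 10⁻⁴)(+2.14) = 1.2 × 10⁻³ → stable
  127–139 m: −αΔT+βΔS = −(1.9 × 10⁻⁴)(-7.9)+(7.7 × 10⁻⁴)(-0.22) = 1.3 × 10⁻³ → stable
  139–238 m: −αΔT+βΔS = −(1.9 × 10⁻⁴)(-3.4)+(7.7 × 10⁻⁴)(-0.71) = 9.9 × 10⁻⁵ → stable
Every interval has Δρ > 0: the column is stably stratified throughout.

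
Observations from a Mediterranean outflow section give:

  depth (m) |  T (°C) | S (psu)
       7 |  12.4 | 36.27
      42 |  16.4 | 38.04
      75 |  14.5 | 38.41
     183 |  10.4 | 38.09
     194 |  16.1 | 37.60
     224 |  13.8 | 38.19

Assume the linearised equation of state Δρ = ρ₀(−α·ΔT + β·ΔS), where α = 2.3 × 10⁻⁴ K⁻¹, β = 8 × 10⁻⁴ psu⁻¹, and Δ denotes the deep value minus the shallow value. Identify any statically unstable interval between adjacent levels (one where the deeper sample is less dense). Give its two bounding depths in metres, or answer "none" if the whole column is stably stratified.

Evaluate Δρ/ρ₀ = −αΔT + βΔS across each adjacent pair:
  7–42 m: −αΔT+βΔS = −(2.3 × 10⁻⁴)(+4.0)+(8 × 10⁻⁴)(+1.77) = 5.0 × 10⁻⁴ → stable
  42–75 m: −αΔT+βΔS = −(2.3 × 10⁻⁴)(-1.9)+(8 × 10⁻⁴)(+0.37) = 7.3 × 10⁻⁴ → stable
  75–183 m: −αΔT+βΔS = −(2.3 × 10⁻⁴)(-4.1)+(8 × 10⁻⁴)(-0.32) = 6.9 × 10⁻⁴ → stable
  183–194 m: −αΔT+βΔS = −(2.3 × 10⁻⁴)(+5.7)+(8 × 10⁻⁴)(-0.49) = -1.7 × 10⁻³ → UNSTABLE
  194–224 m: −αΔT+βΔS = −(2.3 × 10⁻⁴)(-2.3)+(8 × 10⁻⁴)(+0.59) = 1.0 × 10⁻³ → stable
The 183–194 m interval has Δρ < 0: lighter water underlies denser water.

183–194 m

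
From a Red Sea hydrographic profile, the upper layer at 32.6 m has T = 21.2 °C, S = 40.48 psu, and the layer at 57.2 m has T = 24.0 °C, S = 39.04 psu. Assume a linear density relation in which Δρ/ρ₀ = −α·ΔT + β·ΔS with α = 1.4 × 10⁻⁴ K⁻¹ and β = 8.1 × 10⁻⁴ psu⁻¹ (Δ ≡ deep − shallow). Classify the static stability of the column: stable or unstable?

unstable

ΔT = 24.0 − 21.2 = +2.8 K and ΔS = 39.04 − 40.48 = -1.44 psu (deep − shallow).
−αΔT = -3.92 × 10⁻⁴; βΔS = -1.1664 × 10⁻³; sum Δρ/ρ₀ = -1.5584 × 10⁻³.
Δρ/ρ₀ < 0, so Δρ < 0: deeper water is lighter → statically unstable; the column would overturn.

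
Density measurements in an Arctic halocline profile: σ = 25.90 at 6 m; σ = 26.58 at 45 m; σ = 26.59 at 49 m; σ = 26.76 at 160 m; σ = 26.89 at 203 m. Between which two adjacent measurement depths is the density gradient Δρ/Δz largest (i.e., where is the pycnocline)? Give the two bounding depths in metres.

6–45 m

Compute the density gradient over each adjacent pair:
  6–45 m: Δρ/Δz = 0.68/39 = 0.017 kg m⁻⁴
  45–49 m: Δρ/Δz = 0.01/4 = 2.5 × 10⁻³ kg m⁻⁴
  49–160 m: Δρ/Δz = 0.17/111 = 1.5 × 10⁻³ kg m⁻⁴
  160–203 m: Δρ/Δz = 0.13/43 = 3.0 × 10⁻³ kg m⁻⁴
The largest gradient is in the 6–45 m interval — the pycnocline.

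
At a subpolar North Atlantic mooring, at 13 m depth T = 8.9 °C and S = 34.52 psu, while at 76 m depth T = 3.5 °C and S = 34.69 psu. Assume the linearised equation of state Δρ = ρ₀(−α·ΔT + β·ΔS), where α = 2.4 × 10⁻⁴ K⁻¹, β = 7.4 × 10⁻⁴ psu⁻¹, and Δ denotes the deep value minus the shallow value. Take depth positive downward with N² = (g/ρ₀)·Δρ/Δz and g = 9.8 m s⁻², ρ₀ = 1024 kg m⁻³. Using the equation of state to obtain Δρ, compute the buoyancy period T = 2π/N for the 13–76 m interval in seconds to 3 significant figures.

ΔT = -5.4 K, ΔS = +0.17 psu (deep − shallow).
Δρ/ρ₀ = −αΔT + βΔS = 1.296 × 10⁻³ + 1.258 × 10⁻⁴ = 1.4218 × 10⁻³, so Δρ ≈ 1.456 kg m⁻³.
N² = (g/ρ₀)·Δρ/Δz = g·(Δρ/ρ₀)/Δz = 9.8 × 1.4218 × 10⁻³ / 63 = 2.2117 × 10⁻⁴ s⁻².
N = √(2.2117 × 10⁻⁴) = 0.014872 rad s⁻¹ → T = 2π/N = 422.48 s ≈ 422 s.

422 s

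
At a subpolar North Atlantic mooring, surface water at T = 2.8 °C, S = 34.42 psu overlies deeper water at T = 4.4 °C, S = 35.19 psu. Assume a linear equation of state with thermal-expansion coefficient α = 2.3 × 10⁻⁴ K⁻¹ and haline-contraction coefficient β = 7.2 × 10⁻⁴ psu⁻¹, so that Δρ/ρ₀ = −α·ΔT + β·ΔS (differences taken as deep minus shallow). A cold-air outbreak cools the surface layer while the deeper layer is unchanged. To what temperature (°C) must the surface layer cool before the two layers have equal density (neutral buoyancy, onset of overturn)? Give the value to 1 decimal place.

2.0 °C

Neutral buoyancy requires Δρ = 0, i.e. −α(T_deep − T_surf′) + β(S_deep − S_surf) = 0.
T_surf′ = T_deep − (β/α)·ΔS = 4.4 − (7.2 × 10⁻⁴/2.3 × 10⁻⁴)·(+0.77) = 1.990 °C.
Cooling required: 2.8 − (1.990) = 0.810 °C.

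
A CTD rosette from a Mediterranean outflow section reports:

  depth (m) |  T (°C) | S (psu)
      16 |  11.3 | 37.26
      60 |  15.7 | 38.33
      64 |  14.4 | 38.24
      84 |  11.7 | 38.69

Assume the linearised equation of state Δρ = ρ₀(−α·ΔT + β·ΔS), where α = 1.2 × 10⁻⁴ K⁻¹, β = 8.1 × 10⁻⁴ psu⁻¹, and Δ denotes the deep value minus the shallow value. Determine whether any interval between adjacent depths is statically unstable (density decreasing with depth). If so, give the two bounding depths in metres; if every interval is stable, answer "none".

Evaluate Δρ/ρ₀ = −αΔT + βΔS across each adjacent pair:
  16–60 m: −αΔT+βΔS = −(1.2 × 10⁻⁴)(+4.4)+(8.1 × 10⁻⁴)(+1.07) = 3.4 × 10⁻⁴ → stable
  60–64 m: −αΔT+βΔS = −(1.2 × 10⁻⁴)(-1.3)+(8.1 × 10⁻⁴)(-0.09) = 8.3 × 10⁻⁵ → stable
  64–84 m: −αΔT+βΔS = −(1.2 × 10⁻⁴)(-2.7)+(8.1 × 10⁻⁴)(+0.45) = 6.9 × 10⁻⁴ → stable
Every interval has Δρ > 0: the column is stably stratified throughout.

none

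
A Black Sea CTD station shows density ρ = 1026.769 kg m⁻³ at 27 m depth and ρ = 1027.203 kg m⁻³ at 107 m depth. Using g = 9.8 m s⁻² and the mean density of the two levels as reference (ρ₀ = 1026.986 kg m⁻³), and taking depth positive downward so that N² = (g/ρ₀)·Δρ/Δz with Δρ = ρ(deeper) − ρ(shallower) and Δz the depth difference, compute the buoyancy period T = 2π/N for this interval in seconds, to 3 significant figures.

873 s

Δρ = 1027.203 − 1026.769 = 0.434 kg m⁻³ over Δz = 107 − 27 = 80 m.
N² = (9.8/1026.986) × (0.434/80) = 5.1768 × 10⁻⁵ s⁻².
N = √(5.1768 × 10⁻⁵) = 7.1950 × 10⁻³ rad s⁻¹, so T = 2π/N = 873.27 s ≈ 873 s.
Since Δρ > 0 the layer is stably stratified.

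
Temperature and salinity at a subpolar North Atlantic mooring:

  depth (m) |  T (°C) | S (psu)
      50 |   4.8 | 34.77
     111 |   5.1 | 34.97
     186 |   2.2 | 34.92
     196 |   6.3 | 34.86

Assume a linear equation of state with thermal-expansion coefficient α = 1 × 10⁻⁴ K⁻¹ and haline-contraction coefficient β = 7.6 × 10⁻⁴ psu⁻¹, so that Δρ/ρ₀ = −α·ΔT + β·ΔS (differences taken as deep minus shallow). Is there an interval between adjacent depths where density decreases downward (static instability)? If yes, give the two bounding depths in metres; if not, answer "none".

Evaluate Δρ/ρ₀ = −αΔT + βΔS across each adjacent pair:
  50–111 m: −αΔT+βΔS = −(1 × 10⁻⁴)(+0.3)+(7.6 × 10⁻⁴)(+0.20) = 1.2 × 10⁻⁴ → stable
  111–186 m: −αΔT+βΔS = −(1 × 10⁻⁴)(-2.9)+(7.6 × 10⁻⁴)(-0.05) = 2.5 × 10⁻⁴ → stable
  186–196 m: −αΔT+βΔS = −(1 × 10⁻⁴)(+4.1)+(7.6 × 10⁻⁴)(-0.06) = -4.6 × 10⁻⁴ → UNSTABLE
The 186–196 m interval has Δρ < 0: lighter water underlies denser water.

186–196 m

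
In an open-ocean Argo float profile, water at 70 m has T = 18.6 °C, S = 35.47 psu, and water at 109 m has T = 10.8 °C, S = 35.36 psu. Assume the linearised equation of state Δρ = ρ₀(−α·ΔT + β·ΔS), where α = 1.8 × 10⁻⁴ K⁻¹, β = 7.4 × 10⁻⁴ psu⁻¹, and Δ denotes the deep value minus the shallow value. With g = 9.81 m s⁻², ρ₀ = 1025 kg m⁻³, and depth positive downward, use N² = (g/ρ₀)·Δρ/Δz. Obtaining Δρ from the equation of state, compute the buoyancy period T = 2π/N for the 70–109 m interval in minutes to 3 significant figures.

5.74 min

ΔT = -7.8 K, ΔS = -0.11 psu (deep − shallow).
Δρ/ρ₀ = −αΔT + βΔS = 1.404 × 10⁻³ − 8.14 × 10⁻⁵ = 1.3226 × 10⁻³, so Δρ ≈ 1.356 kg m⁻³.
N² = (g/ρ₀)·Δρ/Δz = g·(Δρ/ρ₀)/Δz = 9.81 × 1.3226 × 10⁻³ / 39 = 3.3268 × 10⁻⁴ s⁻².
N = √(3.3268 × 10⁻⁴) = 0.018240 rad s⁻¹ → T = 2π/N = 344.47 s = 5.7412 min ≈ 5.74 min.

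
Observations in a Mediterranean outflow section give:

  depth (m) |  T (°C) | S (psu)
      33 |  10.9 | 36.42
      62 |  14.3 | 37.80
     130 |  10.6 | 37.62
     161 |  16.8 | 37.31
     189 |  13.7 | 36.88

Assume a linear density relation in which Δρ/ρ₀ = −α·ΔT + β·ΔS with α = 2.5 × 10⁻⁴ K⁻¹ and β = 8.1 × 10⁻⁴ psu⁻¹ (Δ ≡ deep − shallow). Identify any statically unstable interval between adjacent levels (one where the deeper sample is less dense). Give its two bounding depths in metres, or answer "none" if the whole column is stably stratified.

130–161 m

Evaluate Δρ/ρ₀ = −αΔT + βΔS across each adjacent pair:
  33–62 m: −αΔT+βΔS = −(2.5 × 10⁻⁴)(+3.4)+(8.1 × 10⁻⁴)(+1.38) = 2.7 × 10⁻⁴ → stable
  62–130 m: −αΔT+βΔS = −(2.5 × 10⁻⁴)(-3.7)+(8.1 × 10⁻⁴)(-0.18) = 7.8 × 10⁻⁴ → stable
  130–161 m: −αΔT+βΔS = −(2.5 × 10⁻⁴)(+6.2)+(8.1 × 10⁻⁴)(-0.31) = -1.8 × 10⁻³ → UNSTABLE
  161–189 m: −αΔT+βΔS = −(2.5 × 10⁻⁴)(-3.1)+(8.1 × 10⁻⁴)(-0.43) = 4.3 × 10⁻⁴ → stable
The 130–161 m interval has Δρ < 0: lighter water underlies denser water.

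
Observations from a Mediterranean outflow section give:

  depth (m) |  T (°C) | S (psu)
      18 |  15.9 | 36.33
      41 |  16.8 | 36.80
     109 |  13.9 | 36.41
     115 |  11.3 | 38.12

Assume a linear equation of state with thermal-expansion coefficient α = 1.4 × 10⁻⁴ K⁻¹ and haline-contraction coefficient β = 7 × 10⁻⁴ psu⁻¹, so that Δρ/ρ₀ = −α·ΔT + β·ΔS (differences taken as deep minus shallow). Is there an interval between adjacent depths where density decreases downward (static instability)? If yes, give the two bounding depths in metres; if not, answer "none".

none

Evaluate Δρ/ρ₀ = −αΔT + βΔS across each adjacent pair:
  18–41 m: −αΔT+βΔS = −(1.4 × 10⁻⁴)(+0.9)+(7 × 10⁻⁴)(+0.47) = 2.0 × 10⁻⁴ → stable
  41–109 m: −αΔT+βΔS = −(1.4 × 10⁻⁴)(-2.9)+(7 × 10⁻⁴)(-0.39) = 1.3 × 10⁻⁴ → stable
  109–115 m: −αΔT+βΔS = −(1.4 × 10⁻⁴)(-2.6)+(7 × 10⁻⁴)(+1.71) = 1.6 × 10⁻³ → stable
Every interval has Δρ > 0: the column is stably stratified throughout.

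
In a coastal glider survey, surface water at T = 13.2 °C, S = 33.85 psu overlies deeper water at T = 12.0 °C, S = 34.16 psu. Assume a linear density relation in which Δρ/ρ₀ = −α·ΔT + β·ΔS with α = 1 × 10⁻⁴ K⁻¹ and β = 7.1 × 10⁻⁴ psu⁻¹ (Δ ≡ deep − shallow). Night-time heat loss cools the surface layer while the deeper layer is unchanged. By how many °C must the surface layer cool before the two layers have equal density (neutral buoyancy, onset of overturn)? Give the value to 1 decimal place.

3.4 °C

Neutral buoyancy requires Δρ = 0, i.e. −α(T_deep − T_surf′) + β(S_deep − S_surf) = 0.
T_surf′ = T_deep − (β/α)·ΔS = 12.0 − (7.1 × 10⁻⁴/1 × 10⁻⁴)·(+0.31) = 9.799 °C.
Cooling required: 13.2 − (9.799) = 3.401 °C.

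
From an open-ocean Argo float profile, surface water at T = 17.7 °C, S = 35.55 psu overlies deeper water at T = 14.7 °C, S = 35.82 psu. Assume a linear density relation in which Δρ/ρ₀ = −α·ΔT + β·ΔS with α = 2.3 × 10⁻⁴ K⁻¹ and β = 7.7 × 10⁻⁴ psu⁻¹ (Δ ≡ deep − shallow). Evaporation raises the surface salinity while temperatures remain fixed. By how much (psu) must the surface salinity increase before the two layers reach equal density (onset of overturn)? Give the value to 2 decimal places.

Neutral buoyancy requires −α(T_deep − T_surf) + β(S_deep − S_surf′) = 0.
S_surf′ = S_deep − (α/β)·ΔT = 35.82 − (2.3 × 10⁻⁴/7.7 × 10⁻⁴)·(-3.0) = 36.7161 psu.
Increase required: 36.7161 − 35.55 = 1.1661 psu.

1.17 psu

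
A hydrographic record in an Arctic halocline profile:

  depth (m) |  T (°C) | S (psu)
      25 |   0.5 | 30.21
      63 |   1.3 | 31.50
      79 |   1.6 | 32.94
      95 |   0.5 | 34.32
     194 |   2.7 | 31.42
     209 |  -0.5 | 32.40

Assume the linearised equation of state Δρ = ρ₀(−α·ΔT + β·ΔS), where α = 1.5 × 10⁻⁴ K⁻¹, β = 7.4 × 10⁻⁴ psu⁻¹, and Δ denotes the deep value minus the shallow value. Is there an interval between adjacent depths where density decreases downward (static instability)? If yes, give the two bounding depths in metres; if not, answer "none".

95–194 m

Evaluate Δρ/ρ₀ = −αΔT + βΔS across each adjacent pair:
  25–63 m: −αΔT+βΔS = −(1.5 × 10⁻⁴)(+0.8)+(7.4 × 10⁻⁴)(+1.29) = 8.3 × 10⁻⁴ → stable
  63–79 m: −αΔT+βΔS = −(1.5 × 10⁻⁴)(+0.3)+(7.4 × 10⁻⁴)(+1.44) = 1.0 × 10⁻³ → stable
  79–95 m: −αΔT+βΔS = −(1.5 × 10⁻⁴)(-1.1)+(7.4 × 10⁻⁴)(+1.38) = 1.2 × 10⁻³ → stable
  95–194 m: −αΔT+βΔS = −(1.5 × 10⁻⁴)(+2.2)+(7.4 × 10⁻⁴)(-2.90) = -2.5 × 10⁻³ → UNSTABLE
  194–209 m: −αΔT+βΔS = −(1.5 × 10⁻⁴)(-3.2)+(7.4 × 10⁻⁴)(+0.98) = 1.2 × 10⁻³ → stable
The 95–194 m interval has Δρ < 0: lighter water underlies denser water.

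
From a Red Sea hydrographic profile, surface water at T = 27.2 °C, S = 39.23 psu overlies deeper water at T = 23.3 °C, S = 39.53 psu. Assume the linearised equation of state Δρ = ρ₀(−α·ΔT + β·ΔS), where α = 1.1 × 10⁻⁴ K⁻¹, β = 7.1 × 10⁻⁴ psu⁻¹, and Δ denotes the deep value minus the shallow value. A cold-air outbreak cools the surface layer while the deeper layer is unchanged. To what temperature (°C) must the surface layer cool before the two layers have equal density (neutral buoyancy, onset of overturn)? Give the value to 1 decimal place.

Neutral buoyancy requires Δρ = 0, i.e. −α(T_deep − T_surf′) + β(S_deep − S_surf) = 0.
T_surf′ = T_deep − (β/α)·ΔS = 23.3 − (7.1 × 10⁻⁴/1.1 × 10⁻⁴)·(+0.30) = 21.364 °C.
Cooling required: 27.2 − (21.364) = 5.836 °C.

21.4 °C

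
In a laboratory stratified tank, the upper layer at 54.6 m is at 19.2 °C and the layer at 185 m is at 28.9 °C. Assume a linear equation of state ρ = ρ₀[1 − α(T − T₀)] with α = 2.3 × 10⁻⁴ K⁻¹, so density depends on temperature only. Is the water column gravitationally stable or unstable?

ΔT = 28.9 − 19.2 = +9.7 K, so Δρ/ρ₀ = −αΔT = -2.231 × 10⁻³.
Δρ/ρ₀ < 0, so Δρ < 0: deeper water is lighter → statically unstable; the column would overturn.

unstable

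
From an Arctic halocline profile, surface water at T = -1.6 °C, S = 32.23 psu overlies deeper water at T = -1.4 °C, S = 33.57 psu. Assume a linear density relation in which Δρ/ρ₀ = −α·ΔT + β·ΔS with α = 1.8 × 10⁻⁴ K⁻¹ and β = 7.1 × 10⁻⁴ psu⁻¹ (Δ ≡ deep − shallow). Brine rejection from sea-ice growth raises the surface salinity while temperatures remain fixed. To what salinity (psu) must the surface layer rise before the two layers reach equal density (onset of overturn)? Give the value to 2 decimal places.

Neutral buoyancy requires −α(T_deep − T_surf) + β(S_deep − S_surf′) = 0.
S_surf′ = S_deep − (α/β)·ΔT = 33.57 − (1.8 × 10⁻⁴/7.1 × 10⁻⁴)·(+0.2) = 33.5193 psu.
Increase required: 33.5193 − 32.23 = 1.2893 psu.

33.52 psu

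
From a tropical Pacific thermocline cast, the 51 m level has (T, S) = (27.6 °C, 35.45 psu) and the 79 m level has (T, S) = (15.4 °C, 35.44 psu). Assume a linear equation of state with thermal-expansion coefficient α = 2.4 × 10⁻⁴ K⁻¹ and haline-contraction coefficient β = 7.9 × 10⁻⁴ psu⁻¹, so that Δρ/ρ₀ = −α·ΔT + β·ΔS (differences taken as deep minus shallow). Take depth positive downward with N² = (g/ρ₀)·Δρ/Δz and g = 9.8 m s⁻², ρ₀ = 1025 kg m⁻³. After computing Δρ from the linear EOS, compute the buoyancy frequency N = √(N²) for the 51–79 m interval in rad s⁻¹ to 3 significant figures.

0.0320 rad s⁻¹

ΔT = -12.2 K, ΔS = -0.01 psu (deep − shallow).
Δρ/ρ₀ = −αΔT + βΔS = 2.928 × 10⁻³ − 7.90 × 10⁻⁶ = 2.9201 × 10⁻³, so Δρ ≈ 2.993 kg m⁻³.
N² = (g/ρ₀)·Δρ/Δz = g·(Δρ/ρ₀)/Δz = 9.8 × 2.9201 × 10⁻³ / 28 = 1.0220 × 10⁻³ s⁻².
N = √(1.0220 × 10⁻³) = 0.031969 rad s⁻¹ ≈ 0.0320 rad s⁻¹.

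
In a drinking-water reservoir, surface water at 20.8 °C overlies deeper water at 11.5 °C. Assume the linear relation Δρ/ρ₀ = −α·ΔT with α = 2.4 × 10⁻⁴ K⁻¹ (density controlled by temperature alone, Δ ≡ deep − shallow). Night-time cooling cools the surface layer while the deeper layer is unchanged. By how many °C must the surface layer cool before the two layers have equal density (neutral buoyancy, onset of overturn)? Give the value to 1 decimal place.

With temperature the only control, equal density requires T_surf′ = T_deep.
T_surf′ = 11.5 °C.
Cooling required: 20.8 − 11.5 = 9.3 °C.

9.3 °C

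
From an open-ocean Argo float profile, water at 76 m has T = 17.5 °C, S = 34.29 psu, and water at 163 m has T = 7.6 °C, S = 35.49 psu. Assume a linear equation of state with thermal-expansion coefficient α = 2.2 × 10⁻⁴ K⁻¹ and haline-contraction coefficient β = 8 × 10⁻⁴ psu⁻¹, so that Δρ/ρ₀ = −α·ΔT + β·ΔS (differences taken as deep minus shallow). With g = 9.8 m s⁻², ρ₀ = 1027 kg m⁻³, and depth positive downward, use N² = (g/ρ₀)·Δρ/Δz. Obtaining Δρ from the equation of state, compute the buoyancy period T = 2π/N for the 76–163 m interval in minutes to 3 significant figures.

ΔT = -9.9 K, ΔS = +1.20 psu (deep − shallow).
Δρ/ρ₀ = −αΔT + βΔS = 2.178 × 10⁻³ + 9.60 × 10⁻⁴ = 3.138 × 10⁻³, so Δρ ≈ 3.223 kg m⁻³.
N² = (g/ρ₀)·Δρ/Δz = g·(Δρ/ρ₀)/Δz = 9.8 × 3.138 × 10⁻³ / 87 = 3.5348 × 10⁻⁴ s⁻².
N = √(3.5348 × 10⁻⁴) = 0.018801 rad s⁻¹ → T = 2π/N = 334.19 s = 5.5698 min ≈ 5.57 min.

5.57 min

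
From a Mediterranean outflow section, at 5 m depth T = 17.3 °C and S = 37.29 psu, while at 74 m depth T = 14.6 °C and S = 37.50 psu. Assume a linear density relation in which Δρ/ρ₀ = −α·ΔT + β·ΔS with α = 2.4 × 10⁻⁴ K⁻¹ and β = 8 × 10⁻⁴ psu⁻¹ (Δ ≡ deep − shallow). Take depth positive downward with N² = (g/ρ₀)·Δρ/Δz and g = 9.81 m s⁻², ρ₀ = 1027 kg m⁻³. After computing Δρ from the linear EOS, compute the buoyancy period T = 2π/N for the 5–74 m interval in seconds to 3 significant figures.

583 s

ΔT = -2.7 K, ΔS = +0.21 psu (deep − shallow).
Δρ/ρ₀ = −αΔT + βΔS = 6.48 × 10⁻⁴ + 1.68 × 10⁻⁴ = 8.16 × 10⁻⁴, so Δρ ≈ 0.8380 kg m⁻³.
N² = (g/ρ₀)·Δρ/Δz = g·(Δρ/ρ₀)/Δz = 9.81 × 8.16 × 10⁻⁴ / 69 = 1.1601 × 10⁻⁴ s⁻².
N = √(1.1601 × 10⁻⁴) = 0.010771 rad s⁻¹ → T = 2π/N = 583.34 s ≈ 583 s.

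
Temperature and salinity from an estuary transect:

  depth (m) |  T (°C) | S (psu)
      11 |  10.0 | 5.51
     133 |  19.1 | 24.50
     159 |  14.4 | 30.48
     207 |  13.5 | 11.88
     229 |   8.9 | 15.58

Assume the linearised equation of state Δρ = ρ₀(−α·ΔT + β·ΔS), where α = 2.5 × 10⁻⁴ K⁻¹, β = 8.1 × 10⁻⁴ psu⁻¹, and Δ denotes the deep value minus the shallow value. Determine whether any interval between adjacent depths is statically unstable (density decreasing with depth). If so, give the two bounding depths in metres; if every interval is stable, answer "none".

Evaluate Δρ/ρ₀ = −αΔT + βΔS across each adjacent pair:
  11–133 m: −αΔT+βΔS = −(2.5 × 10⁻⁴)(+9.1)+(8.1 × 10⁻⁴)(+18.99) = 0.013 → stable
  133–159 m: −αΔT+βΔS = −(2.5 × 10⁻⁴)(-4.7)+(8.1 × 10⁻⁴)(+5.98) = 6.0 × 10⁻³ → stable
  159–207 m: −αΔT+βΔS = −(2.5 × 10⁻⁴)(-0.9)+(8.1 × 10⁻⁴)(-18.60) = -0.015 → UNSTABLE
  207–229 m: −αΔT+βΔS = −(2.5 × 10⁻⁴)(-4.6)+(8.1 × 10⁻⁴)(+3.70) = 4.1 × 10⁻³ → stable
The 159–207 m interval has Δρ < 0: lighter water underlies denser water.

159–207 m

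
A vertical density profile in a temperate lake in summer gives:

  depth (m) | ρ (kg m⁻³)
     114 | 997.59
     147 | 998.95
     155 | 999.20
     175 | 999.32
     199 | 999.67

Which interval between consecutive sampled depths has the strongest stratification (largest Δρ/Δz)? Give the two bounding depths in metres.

114–147 m

Compute the density gradient over each adjacent pair:
  114–147 m: Δρ/Δz = 1.36/33 = 0.041 kg m⁻⁴
  147–155 m: Δρ/Δz = 0.25/8 = 0.031 kg m⁻⁴
  155–175 m: Δρ/Δz = 0.12/20 = 6.0 × 10⁻³ kg m⁻⁴
  175–199 m: Δρ/Δz = 0.35/24 = 0.015 kg m⁻⁴
The largest gradient is in the 114–147 m interval — the pycnocline.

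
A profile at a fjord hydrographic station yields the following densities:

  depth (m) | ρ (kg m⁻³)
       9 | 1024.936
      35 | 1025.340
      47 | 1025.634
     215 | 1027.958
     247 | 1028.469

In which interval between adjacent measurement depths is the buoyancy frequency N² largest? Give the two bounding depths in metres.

35–47 m

Compute the density gradient over each adjacent pair:
  9–35 m: Δρ/Δz = 0.404/26 = 0.016 kg m⁻⁴
  35–47 m: Δρ/Δz = 0.294/12 = 0.024 kg m⁻⁴
  47–215 m: Δρ/Δz = 2.324/168 = 0.014 kg m⁻⁴
  215–247 m: Δρ/Δz = 0.511/32 = 0.016 kg m⁻⁴
The largest gradient is in the 35–47 m interval — the pycnocline.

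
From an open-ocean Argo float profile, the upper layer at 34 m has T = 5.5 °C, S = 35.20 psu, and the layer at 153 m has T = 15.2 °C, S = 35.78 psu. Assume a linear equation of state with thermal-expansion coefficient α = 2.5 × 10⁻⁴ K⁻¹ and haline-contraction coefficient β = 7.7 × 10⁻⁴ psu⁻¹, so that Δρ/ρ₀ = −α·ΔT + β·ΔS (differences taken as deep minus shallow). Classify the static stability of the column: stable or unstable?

unstable

ΔT = 15.2 − 5.5 = +9.7 K and ΔS = 35.78 − 35.20 = +0.58 psu (deep − shallow).
−αΔT = -2.425 × 10⁻³; βΔS = 4.466 × 10⁻⁴; sum Δρ/ρ₀ = -1.9784 × 10⁻³.
Δρ/ρ₀ < 0, so Δρ < 0: deeper water is lighter → statically unstable; the column would overturn.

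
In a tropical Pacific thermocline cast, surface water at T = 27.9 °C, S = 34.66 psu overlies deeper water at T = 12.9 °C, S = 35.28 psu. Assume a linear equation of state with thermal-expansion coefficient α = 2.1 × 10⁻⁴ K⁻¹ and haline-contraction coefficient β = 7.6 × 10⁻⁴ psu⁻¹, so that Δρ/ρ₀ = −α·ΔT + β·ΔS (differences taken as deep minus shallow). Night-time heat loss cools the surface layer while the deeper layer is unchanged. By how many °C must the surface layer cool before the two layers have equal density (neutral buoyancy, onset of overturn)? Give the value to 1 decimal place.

17.2 °C

Neutral buoyancy requires Δρ = 0, i.e. −α(T_deep − T_surf′) + β(S_deep − S_surf) = 0.
T_surf′ = T_deep − (β/α)·ΔS = 12.9 − (7.6 × 10⁻⁴/2.1 × 10⁻⁴)·(+0.62) = 10.656 °C.
Cooling required: 27.9 − (10.656) = 17.244 °C.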